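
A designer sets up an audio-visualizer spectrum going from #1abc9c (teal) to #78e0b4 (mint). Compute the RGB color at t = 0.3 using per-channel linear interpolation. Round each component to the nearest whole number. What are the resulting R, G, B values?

(54, 199, 163)

#1abc9c → (26, 188, 156); #78e0b4 → (120, 224, 180).
R = 26 + 0.3 × (120 − 26) = 26 + 0.3 × 94 = 54.2 → 54
G = 188 + 0.3 × (224 − 188) = 188 + 0.3 × 36 = 198.8 → 199
B = 156 + 0.3 × (180 − 156) = 156 + 0.3 × 24 = 163.2 → 163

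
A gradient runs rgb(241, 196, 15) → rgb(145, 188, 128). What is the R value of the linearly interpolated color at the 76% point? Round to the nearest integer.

168

R = 241 + 0.76 × (145 − 241) = 168.04 → 168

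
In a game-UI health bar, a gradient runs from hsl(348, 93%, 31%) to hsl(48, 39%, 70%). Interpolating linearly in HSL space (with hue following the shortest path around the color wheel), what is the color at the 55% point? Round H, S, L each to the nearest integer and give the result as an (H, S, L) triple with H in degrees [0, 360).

(21, 63, 52)

Hue: 48 − 348 = -300°, but |-300| > 180 so the shorter arc goes the other way: Δh = -300 + 360 = 60°.
H = 348 + 0.55 × (60) = 381 → 381 → 381 mod 360 = 21°
S = 93 + 0.55 × (39 − 93) = 63.3 → 63%
L = 31 + 0.55 × (70 − 31) = 52.45 → 52%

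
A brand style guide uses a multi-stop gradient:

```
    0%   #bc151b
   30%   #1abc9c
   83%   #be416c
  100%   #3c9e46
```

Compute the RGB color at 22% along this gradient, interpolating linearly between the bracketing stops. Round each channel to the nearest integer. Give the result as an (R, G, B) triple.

(69, 143, 122)

22% lies between the 0% and 30% stops, so the local fraction is t = (22 − 0)/(30 − 0) = 22/30 ≈ 0.7333.
#bc151b → (188, 21, 27); #1abc9c → (26, 188, 156).
R = 188 + 0.7333 × (26 − 188) = 69.205 → 69
G = 21 + 0.7333 × (188 − 21) = 143.461 → 143
B = 27 + 0.7333 × (156 − 27) = 121.596 → 122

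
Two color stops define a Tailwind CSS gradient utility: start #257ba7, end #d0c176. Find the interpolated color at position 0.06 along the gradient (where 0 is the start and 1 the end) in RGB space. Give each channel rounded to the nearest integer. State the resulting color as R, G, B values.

#257ba7 → (37, 123, 167); #d0c176 → (208, 193, 118).
R = 37 + 0.06 × (208 − 37) = 37 + 0.06 × 171 = 47.26 → 47
G = 123 + 0.06 × (193 − 123) = 123 + 0.06 × 70 = 127.2 → 127
B = 167 + 0.06 × (118 − 167) = 167 + 0.06 × -49 = 164.06 → 164
So the blended color is (47, 127, 164), about #2f7fa4.

(47, 127, 164)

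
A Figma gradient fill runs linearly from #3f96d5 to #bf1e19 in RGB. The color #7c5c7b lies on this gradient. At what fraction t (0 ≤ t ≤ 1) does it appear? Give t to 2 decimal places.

Invert the lerp on the B channel (largest span, 188): t = (123 − 213) / (25 − 213) = -90/-188 = 0.47872.
Check on R: (124 − 63)/(191 − 63) = 0.4766 ✓

0.48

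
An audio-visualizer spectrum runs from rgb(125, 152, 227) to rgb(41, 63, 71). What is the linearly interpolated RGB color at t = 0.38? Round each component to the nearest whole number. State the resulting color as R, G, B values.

(93, 118, 168)

R = 125 + 0.38 × (41 − 125) = 125 + 0.38 × -84 = 93.08 → 93
G = 152 + 0.38 × (63 − 152) = 152 + 0.38 × -89 = 118.18 → 118
B = 227 + 0.38 × (71 − 227) = 227 + 0.38 × -156 = 167.72 → 168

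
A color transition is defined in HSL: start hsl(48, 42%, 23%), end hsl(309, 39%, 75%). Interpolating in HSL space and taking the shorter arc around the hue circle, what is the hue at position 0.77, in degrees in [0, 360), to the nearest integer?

332

Hue: 309 − 48 = 261°, but |261| > 180 so the shorter arc goes the other way: Δh = 261 − 360 = -99°.
H = 48 + 0.77 × (-99) = -28.23 → -28 → -28 mod 360 = 332°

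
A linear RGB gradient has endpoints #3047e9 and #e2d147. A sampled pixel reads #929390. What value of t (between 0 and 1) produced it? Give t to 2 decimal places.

0.55

Invert the lerp on the R channel (largest span, 178): t = (146 − 48) / (226 − 48) = 98/178 = 0.55056.
Check on G: (147 − 71)/(209 − 71) = 0.5507 ✓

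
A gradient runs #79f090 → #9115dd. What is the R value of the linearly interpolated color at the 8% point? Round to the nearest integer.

123

R₁ = 121 (from #79f090), R₂ = 145 (from #9115dd).
R = 121 + 0.08 × (145 − 121) = 122.92 → 123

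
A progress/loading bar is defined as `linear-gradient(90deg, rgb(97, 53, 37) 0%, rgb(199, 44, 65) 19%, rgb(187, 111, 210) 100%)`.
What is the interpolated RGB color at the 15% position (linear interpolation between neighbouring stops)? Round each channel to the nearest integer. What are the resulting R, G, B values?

15% lies between the 0% and 19% stops, so the local fraction is t = (15 − 0)/(19 − 0) = 15/19 ≈ 0.7895.
R = 97 + 0.7895 × (199 − 97) = 177.529 → 178
G = 53 + 0.7895 × (44 − 53) = 45.895 → 46
B = 37 + 0.7895 × (65 − 37) = 59.106 → 59

(178, 46, 59)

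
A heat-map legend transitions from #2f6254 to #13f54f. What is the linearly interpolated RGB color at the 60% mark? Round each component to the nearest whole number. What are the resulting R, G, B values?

#2f6254 → (47, 98, 84); #13f54f → (19, 245, 79).
60% corresponds to t = 0.6.
R = 47 + 0.6 × (19 − 47) = 47 + 0.6 × -28 = 30.2 → 30
G = 98 + 0.6 × (245 − 98) = 98 + 0.6 × 147 = 186.2 → 186
B = 84 + 0.6 × (79 − 84) = 84 + 0.6 × -5 = 81 → 81

(30, 186, 81)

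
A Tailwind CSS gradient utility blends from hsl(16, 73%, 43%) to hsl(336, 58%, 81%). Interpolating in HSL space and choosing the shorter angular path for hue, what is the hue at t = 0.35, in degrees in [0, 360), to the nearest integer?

Hue: 336 − 16 = 320°, but |320| > 180 so the shorter arc goes the other way: Δh = 320 − 360 = -40°.
H = 16 + 0.35 × (-40) = 2 → 2°

2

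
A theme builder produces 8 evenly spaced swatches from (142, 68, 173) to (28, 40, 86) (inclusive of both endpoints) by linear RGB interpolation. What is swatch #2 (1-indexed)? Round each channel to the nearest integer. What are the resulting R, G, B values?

With 8 swatches and endpoints inclusive, swatch 2 sits at t = (2 − 1)/(8 − 1) = 1/7 ≈ 0.1429.
R = 142 + 0.1429 × (28 − 142) = 125.709 → 126
G = 68 + 0.1429 × (40 − 68) = 63.999 → 64
B = 173 + 0.1429 × (86 − 173) = 160.568 → 161

(126, 64, 161)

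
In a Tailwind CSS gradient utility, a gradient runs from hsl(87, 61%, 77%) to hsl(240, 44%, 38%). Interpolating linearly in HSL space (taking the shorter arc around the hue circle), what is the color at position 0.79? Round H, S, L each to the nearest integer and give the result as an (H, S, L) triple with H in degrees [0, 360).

Hue arc: Δh = 240 − 87 = 153° (|Δh| ≤ 180, already the shorter path).
H = 87 + 0.79 × (153) = 207.87 → 208°
S = 61 + 0.79 × (44 − 61) = 47.57 → 48%
L = 77 + 0.79 × (38 − 77) = 46.19 → 46%

(208, 48, 46)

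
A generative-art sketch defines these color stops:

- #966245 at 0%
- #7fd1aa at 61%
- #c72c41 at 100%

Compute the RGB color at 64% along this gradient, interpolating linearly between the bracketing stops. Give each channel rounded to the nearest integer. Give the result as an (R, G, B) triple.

(133, 196, 162)

64% lies between the 61% and 100% stops, so the local fraction is t = (64 − 61)/(100 − 61) = 3/39 ≈ 0.0769.
#7fd1aa → (127, 209, 170); #c72c41 → (199, 44, 65).
R = 127 + 0.0769 × (199 − 127) = 132.537 → 133
G = 209 + 0.0769 × (44 − 209) = 196.311 → 196
B = 170 + 0.0769 × (65 − 170) = 161.925 → 162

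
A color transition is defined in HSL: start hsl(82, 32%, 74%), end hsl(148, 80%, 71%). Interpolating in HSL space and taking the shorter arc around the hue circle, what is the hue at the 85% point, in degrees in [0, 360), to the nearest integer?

138

Hue arc: Δh = 148 − 82 = 66° (|Δh| ≤ 180, already the shorter path).
H = 82 + 0.85 × (66) = 138.1 → 138°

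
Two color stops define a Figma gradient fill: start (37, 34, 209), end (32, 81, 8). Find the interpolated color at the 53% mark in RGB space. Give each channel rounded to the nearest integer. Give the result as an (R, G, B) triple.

(34, 59, 102)

53% corresponds to t = 0.53.
R = 37 + 0.53 × (32 − 37) = 37 + 0.53 × -5 = 34.35 → 34
G = 34 + 0.53 × (81 − 34) = 34 + 0.53 × 47 = 58.91 → 59
B = 209 + 0.53 × (8 − 209) = 209 + 0.53 × -201 = 102.47 → 102
So the blended color is (34, 59, 102), about #223b66.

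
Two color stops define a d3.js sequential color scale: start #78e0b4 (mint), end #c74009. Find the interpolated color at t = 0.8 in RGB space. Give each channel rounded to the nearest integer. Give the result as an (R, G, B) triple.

#78e0b4 → (120, 224, 180); #c74009 → (199, 64, 9).
R = 120 + 0.8 × (199 − 120) = 120 + 0.8 × 79 = 183.2 → 183
G = 224 + 0.8 × (64 − 224) = 224 + 0.8 × -160 = 96 → 96
B = 180 + 0.8 × (9 − 180) = 180 + 0.8 × -171 = 43.2 → 43

(183, 96, 43)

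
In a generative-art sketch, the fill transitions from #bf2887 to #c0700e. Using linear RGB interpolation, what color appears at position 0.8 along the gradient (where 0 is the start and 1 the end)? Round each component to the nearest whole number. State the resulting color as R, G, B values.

#bf2887 → (191, 40, 135); #c0700e → (192, 112, 14).
R = 191 + 0.8 × (192 − 191) = 191 + 0.8 × 1 = 191.8 → 192
G = 40 + 0.8 × (112 − 40) = 40 + 0.8 × 72 = 97.6 → 98
B = 135 + 0.8 × (14 − 135) = 135 + 0.8 × -121 = 38.2 → 38

(192, 98, 38)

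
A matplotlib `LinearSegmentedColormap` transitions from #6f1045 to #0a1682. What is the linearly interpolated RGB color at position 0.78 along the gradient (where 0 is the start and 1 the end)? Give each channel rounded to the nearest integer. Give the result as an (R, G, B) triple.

#6f1045 → (111, 16, 69); #0a1682 → (10, 22, 130).
R = 111 + 0.78 × (10 − 111) = 111 + 0.78 × -101 = 32.22 → 32
G = 16 + 0.78 × (22 − 16) = 16 + 0.78 × 6 = 20.68 → 21
B = 69 + 0.78 × (130 − 69) = 69 + 0.78 × 61 = 116.58 → 117

(32, 21, 117)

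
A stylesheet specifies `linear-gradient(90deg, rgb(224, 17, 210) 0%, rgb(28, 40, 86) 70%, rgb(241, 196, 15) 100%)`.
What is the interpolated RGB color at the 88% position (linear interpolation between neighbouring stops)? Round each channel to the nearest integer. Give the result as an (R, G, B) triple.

88% lies between the 70% and 100% stops, so the local fraction is t = (88 − 70)/(100 − 70) = 18/30 ≈ 0.6.
R = 28 + 0.6 × (241 − 28) = 155.8 → 156
G = 40 + 0.6 × (196 − 40) = 133.6 → 134
B = 86 + 0.6 × (15 − 86) = 43.4 → 43

(156, 134, 43)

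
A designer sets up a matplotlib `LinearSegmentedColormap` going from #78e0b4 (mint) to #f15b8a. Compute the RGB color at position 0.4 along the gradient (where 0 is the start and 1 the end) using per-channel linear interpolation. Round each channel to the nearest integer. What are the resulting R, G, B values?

#78e0b4 → (120, 224, 180); #f15b8a → (241, 91, 138).
R = 120 + 0.4 × (241 − 120) = 120 + 0.4 × 121 = 168.4 → 168
G = 224 + 0.4 × (91 − 224) = 224 + 0.4 × -133 = 170.8 → 171
B = 180 + 0.4 × (138 − 180) = 180 + 0.4 × -42 = 163.2 → 163

(168, 171, 163)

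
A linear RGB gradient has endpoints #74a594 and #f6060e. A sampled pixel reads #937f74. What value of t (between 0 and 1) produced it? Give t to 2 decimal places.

0.24

Invert the lerp on the G channel (largest span, 159): t = (127 − 165) / (6 − 165) = -38/-159 = 0.23899.
Check on R: (147 − 116)/(246 − 116) = 0.2385 ✓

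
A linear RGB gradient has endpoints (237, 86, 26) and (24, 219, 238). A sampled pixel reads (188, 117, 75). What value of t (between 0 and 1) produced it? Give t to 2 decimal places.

0.23

Invert the lerp on the R channel (largest span, 213): t = (188 − 237) / (24 − 237) = -49/-213 = 0.23005.
Check on G: (117 − 86)/(219 − 86) = 0.2331 ✓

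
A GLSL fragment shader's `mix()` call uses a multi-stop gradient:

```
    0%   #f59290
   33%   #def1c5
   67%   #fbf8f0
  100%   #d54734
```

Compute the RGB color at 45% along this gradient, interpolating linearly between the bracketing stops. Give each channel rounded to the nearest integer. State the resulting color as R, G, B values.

45% lies between the 33% and 67% stops, so the local fraction is t = (45 − 33)/(67 − 33) = 12/34 ≈ 0.3529.
#def1c5 → (222, 241, 197); #fbf8f0 → (251, 248, 240).
R = 222 + 0.3529 × (251 − 222) = 232.234 → 232
G = 241 + 0.3529 × (248 − 241) = 243.47 → 243
B = 197 + 0.3529 × (240 − 197) = 212.175 → 212

(232, 243, 212)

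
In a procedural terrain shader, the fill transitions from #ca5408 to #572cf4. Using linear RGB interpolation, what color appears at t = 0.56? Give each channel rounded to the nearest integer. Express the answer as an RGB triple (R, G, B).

(138, 62, 140)

#ca5408 → (202, 84, 8); #572cf4 → (87, 44, 244).
R = 202 + 0.56 × (87 − 202) = 202 + 0.56 × -115 = 137.6 → 138
G = 84 + 0.56 × (44 − 84) = 84 + 0.56 × -40 = 61.6 → 62
B = 8 + 0.56 × (244 − 8) = 8 + 0.56 × 236 = 140.16 → 140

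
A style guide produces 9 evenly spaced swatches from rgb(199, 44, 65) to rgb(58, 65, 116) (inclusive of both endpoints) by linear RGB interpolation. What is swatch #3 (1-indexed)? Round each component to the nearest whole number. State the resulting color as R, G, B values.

(164, 49, 78)

With 9 swatches and endpoints inclusive, swatch 3 sits at t = (3 − 1)/(9 − 1) = 2/8 ≈ 0.25.
R = 199 + 0.25 × (58 − 199) = 163.75 → 164
G = 44 + 0.25 × (65 − 44) = 49.25 → 49
B = 65 + 0.25 × (116 − 65) = 77.75 → 78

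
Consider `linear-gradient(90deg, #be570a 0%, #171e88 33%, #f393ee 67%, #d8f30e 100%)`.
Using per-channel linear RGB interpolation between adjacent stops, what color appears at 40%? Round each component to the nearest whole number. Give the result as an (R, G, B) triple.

(68, 54, 157)

40% lies between the 33% and 67% stops, so the local fraction is t = (40 − 33)/(67 − 33) = 7/34 ≈ 0.2059.
#171e88 → (23, 30, 136); #f393ee → (243, 147, 238).
R = 23 + 0.2059 × (243 − 23) = 68.298 → 68
G = 30 + 0.2059 × (147 − 30) = 54.09 → 54
B = 136 + 0.2059 × (238 − 136) = 157.002 → 157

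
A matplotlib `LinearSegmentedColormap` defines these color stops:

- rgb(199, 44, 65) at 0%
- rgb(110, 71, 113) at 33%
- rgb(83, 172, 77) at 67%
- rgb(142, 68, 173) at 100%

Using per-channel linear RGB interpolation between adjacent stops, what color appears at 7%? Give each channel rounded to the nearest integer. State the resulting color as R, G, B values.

(180, 50, 75)

7% lies between the 0% and 33% stops, so the local fraction is t = (7 − 0)/(33 − 0) = 7/33 ≈ 0.2121.
R = 199 + 0.2121 × (110 − 199) = 180.123 → 180
G = 44 + 0.2121 × (71 − 44) = 49.727 → 50
B = 65 + 0.2121 × (113 − 65) = 75.181 → 75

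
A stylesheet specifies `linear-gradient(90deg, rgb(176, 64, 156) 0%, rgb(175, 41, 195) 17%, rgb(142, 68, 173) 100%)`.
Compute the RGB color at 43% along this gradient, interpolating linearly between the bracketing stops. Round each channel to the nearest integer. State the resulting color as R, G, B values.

(165, 49, 188)

43% lies between the 17% and 100% stops, so the local fraction is t = (43 − 17)/(100 − 17) = 26/83 ≈ 0.3133.
R = 175 + 0.3133 × (142 − 175) = 164.661 → 165
G = 41 + 0.3133 × (68 − 41) = 49.459 → 49
B = 195 + 0.3133 × (173 − 195) = 188.107 → 188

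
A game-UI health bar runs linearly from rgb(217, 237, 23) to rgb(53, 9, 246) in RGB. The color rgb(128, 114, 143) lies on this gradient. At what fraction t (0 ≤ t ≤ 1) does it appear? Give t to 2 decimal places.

0.54

Invert the lerp on the G channel (largest span, 228): t = (114 − 237) / (9 − 237) = -123/-228 = 0.53947.
Check on R: (128 − 217)/(53 − 217) = 0.5427 ✓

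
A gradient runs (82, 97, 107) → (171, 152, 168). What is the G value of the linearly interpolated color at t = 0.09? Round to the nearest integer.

G = 97 + 0.09 × (152 − 97) = 101.95 → 102

102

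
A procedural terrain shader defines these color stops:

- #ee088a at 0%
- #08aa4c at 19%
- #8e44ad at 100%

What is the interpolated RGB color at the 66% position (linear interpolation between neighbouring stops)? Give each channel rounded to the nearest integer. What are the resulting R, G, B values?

66% lies between the 19% and 100% stops, so the local fraction is t = (66 − 19)/(100 − 19) = 47/81 ≈ 0.5802.
#08aa4c → (8, 170, 76); #8e44ad → (142, 68, 173).
R = 8 + 0.5802 × (142 − 8) = 85.747 → 86
G = 170 + 0.5802 × (68 − 170) = 110.82 → 111
B = 76 + 0.5802 × (173 − 76) = 132.279 → 132

(86, 111, 132)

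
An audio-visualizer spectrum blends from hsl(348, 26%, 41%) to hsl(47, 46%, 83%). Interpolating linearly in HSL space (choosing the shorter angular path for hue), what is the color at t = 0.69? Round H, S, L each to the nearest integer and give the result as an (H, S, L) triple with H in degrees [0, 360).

Hue: 47 − 348 = -301°, but |-301| > 180 so the shorter arc goes the other way: Δh = -301 + 360 = 59°.
H = 348 + 0.69 × (59) = 388.71 → 389 → 389 mod 360 = 29°
S = 26 + 0.69 × (46 − 26) = 39.8 → 40%
L = 41 + 0.69 × (83 − 41) = 69.98 → 70%

(29, 40, 70)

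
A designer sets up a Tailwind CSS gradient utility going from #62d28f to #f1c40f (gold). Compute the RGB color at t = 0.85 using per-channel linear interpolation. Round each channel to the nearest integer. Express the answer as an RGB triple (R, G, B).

(220, 198, 34)

#62d28f → (98, 210, 143); #f1c40f → (241, 196, 15).
R = 98 + 0.85 × (241 − 98) = 98 + 0.85 × 143 = 219.55 → 220
G = 210 + 0.85 × (196 − 210) = 210 + 0.85 × -14 = 198.1 → 198
B = 143 + 0.85 × (15 − 143) = 143 + 0.85 × -128 = 34.2 → 34
So the blended color is (220, 198, 34), about #dcc622.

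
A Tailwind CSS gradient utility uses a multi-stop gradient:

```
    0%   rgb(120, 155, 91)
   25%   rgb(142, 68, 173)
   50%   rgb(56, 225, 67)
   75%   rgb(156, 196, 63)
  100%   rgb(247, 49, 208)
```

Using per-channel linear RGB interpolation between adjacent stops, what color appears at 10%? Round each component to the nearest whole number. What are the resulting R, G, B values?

10% lies between the 0% and 25% stops, so the local fraction is t = (10 − 0)/(25 − 0) = 10/25 ≈ 0.4.
R = 120 + 0.4 × (142 − 120) = 128.8 → 129
G = 155 + 0.4 × (68 − 155) = 120.2 → 120
B = 91 + 0.4 × (173 − 91) = 123.8 → 124

(129, 120, 124)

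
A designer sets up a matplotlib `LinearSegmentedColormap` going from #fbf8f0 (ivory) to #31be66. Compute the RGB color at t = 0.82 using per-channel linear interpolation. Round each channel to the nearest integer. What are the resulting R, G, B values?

#fbf8f0 → (251, 248, 240); #31be66 → (49, 190, 102).
R = 251 + 0.82 × (49 − 251) = 251 + 0.82 × -202 = 85.36 → 85
G = 248 + 0.82 × (190 − 248) = 248 + 0.82 × -58 = 200.44 → 200
B = 240 + 0.82 × (102 − 240) = 240 + 0.82 × -138 = 126.84 → 127

(85, 200, 127)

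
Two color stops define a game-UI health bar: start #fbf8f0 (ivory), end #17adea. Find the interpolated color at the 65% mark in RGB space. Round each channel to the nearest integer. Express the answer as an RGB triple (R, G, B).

(103, 199, 236)

#fbf8f0 → (251, 248, 240); #17adea → (23, 173, 234).
65% corresponds to t = 0.65.
R = 251 + 0.65 × (23 − 251) = 251 + 0.65 × -228 = 102.8 → 103
G = 248 + 0.65 × (173 − 248) = 248 + 0.65 × -75 = 199.25 → 199
B = 240 + 0.65 × (234 − 240) = 240 + 0.65 × -6 = 236.1 → 236
So the blended color is (103, 199, 236), about #67c7ec.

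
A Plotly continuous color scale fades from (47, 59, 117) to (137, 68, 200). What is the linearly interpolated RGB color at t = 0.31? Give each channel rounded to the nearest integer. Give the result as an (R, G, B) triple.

(75, 62, 143)

R = 47 + 0.31 × (137 − 47) = 47 + 0.31 × 90 = 74.9 → 75
G = 59 + 0.31 × (68 − 59) = 59 + 0.31 × 9 = 61.79 → 62
B = 117 + 0.31 × (200 − 117) = 117 + 0.31 × 83 = 142.73 → 143
So the blended color is (75, 62, 143), about #4b3e8f.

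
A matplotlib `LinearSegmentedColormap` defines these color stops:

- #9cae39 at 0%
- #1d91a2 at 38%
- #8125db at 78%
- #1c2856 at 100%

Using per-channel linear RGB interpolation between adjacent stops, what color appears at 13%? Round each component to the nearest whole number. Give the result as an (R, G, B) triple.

(113, 164, 93)

13% lies between the 0% and 38% stops, so the local fraction is t = (13 − 0)/(38 − 0) = 13/38 ≈ 0.3421.
#9cae39 → (156, 174, 57); #1d91a2 → (29, 145, 162).
R = 156 + 0.3421 × (29 − 156) = 112.553 → 113
G = 174 + 0.3421 × (145 − 174) = 164.079 → 164
B = 57 + 0.3421 × (162 − 57) = 92.921 → 93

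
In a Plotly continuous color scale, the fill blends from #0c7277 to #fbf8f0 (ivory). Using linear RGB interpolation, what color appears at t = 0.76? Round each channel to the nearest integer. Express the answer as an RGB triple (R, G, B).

#0c7277 → (12, 114, 119); #fbf8f0 → (251, 248, 240).
R = 12 + 0.76 × (251 − 12) = 12 + 0.76 × 239 = 193.64 → 194
G = 114 + 0.76 × (248 − 114) = 114 + 0.76 × 134 = 215.84 → 216
B = 119 + 0.76 × (240 − 119) = 119 + 0.76 × 121 = 210.96 → 211

(194, 216, 211)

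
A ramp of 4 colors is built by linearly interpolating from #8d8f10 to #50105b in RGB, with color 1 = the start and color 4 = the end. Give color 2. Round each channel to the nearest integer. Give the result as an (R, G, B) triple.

(121, 101, 41)

With 4 swatches and endpoints inclusive, swatch 2 sits at t = (2 − 1)/(4 − 1) = 1/3 ≈ 0.3333.
#8d8f10 → (141, 143, 16); #50105b → (80, 16, 91).
R = 141 + 0.3333 × (80 − 141) = 120.669 → 121
G = 143 + 0.3333 × (16 − 143) = 100.671 → 101
B = 16 + 0.3333 × (91 − 16) = 40.998 → 41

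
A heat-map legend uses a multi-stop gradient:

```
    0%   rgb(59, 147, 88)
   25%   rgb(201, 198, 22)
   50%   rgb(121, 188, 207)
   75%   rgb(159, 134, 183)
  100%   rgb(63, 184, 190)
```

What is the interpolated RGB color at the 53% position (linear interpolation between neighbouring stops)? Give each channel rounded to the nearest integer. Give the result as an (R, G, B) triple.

53% lies between the 50% and 75% stops, so the local fraction is t = (53 − 50)/(75 − 50) = 3/25 ≈ 0.12.
R = 121 + 0.12 × (159 − 121) = 125.56 → 126
G = 188 + 0.12 × (134 − 188) = 181.52 → 182
B = 207 + 0.12 × (183 − 207) = 204.12 → 204

(126, 182, 204)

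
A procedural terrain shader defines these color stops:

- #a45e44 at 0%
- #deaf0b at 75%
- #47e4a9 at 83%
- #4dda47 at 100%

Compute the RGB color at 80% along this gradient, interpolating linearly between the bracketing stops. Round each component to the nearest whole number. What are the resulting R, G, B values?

(128, 208, 110)

80% lies between the 75% and 83% stops, so the local fraction is t = (80 − 75)/(83 − 75) = 5/8 ≈ 0.625.
#deaf0b → (222, 175, 11); #47e4a9 → (71, 228, 169).
R = 222 + 0.625 × (71 − 222) = 127.625 → 128
G = 175 + 0.625 × (228 − 175) = 208.125 → 208
B = 11 + 0.625 × (169 − 11) = 109.75 → 110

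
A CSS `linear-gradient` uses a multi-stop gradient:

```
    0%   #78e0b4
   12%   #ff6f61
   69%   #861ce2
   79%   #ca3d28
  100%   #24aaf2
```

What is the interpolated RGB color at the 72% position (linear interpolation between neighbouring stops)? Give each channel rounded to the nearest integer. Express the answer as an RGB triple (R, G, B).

72% lies between the 69% and 79% stops, so the local fraction is t = (72 − 69)/(79 − 69) = 3/10 ≈ 0.3.
#861ce2 → (134, 28, 226); #ca3d28 → (202, 61, 40).
R = 134 + 0.3 × (202 − 134) = 154.4 → 154
G = 28 + 0.3 × (61 − 28) = 37.9 → 38
B = 226 + 0.3 × (40 − 226) = 170.2 → 170

(154, 38, 170)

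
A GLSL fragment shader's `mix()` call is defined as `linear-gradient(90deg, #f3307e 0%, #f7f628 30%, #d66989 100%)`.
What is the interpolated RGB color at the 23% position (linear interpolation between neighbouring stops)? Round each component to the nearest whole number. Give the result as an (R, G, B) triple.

23% lies between the 0% and 30% stops, so the local fraction is t = (23 − 0)/(30 − 0) = 23/30 ≈ 0.7667.
#f3307e → (243, 48, 126); #f7f628 → (247, 246, 40).
R = 243 + 0.7667 × (247 − 243) = 246.067 → 246
G = 48 + 0.7667 × (246 − 48) = 199.807 → 200
B = 126 + 0.7667 × (40 − 126) = 60.064 → 60

(246, 200, 60)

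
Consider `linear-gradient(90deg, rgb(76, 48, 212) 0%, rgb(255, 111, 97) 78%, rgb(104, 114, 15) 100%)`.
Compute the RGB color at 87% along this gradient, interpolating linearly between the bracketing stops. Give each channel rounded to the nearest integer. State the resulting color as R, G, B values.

(193, 112, 63)

87% lies between the 78% and 100% stops, so the local fraction is t = (87 − 78)/(100 − 78) = 9/22 ≈ 0.4091.
R = 255 + 0.4091 × (104 − 255) = 193.226 → 193
G = 111 + 0.4091 × (114 − 111) = 112.227 → 112
B = 97 + 0.4091 × (15 − 97) = 63.454 → 63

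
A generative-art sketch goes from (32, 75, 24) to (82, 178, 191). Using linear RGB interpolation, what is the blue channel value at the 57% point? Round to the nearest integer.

119

B = 24 + 0.57 × (191 − 24) = 119.19 → 119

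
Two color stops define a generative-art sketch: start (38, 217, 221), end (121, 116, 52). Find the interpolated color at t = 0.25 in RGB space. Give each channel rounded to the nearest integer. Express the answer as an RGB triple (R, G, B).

R = 38 + 0.25 × (121 − 38) = 38 + 0.25 × 83 = 58.75 → 59
G = 217 + 0.25 × (116 − 217) = 217 + 0.25 × -101 = 191.75 → 192
B = 221 + 0.25 × (52 − 221) = 221 + 0.25 × -169 = 178.75 → 179

(59, 192, 179)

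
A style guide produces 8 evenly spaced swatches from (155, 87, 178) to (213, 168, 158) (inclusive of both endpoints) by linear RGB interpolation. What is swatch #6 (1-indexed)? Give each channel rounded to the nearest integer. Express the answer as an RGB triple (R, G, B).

With 8 swatches and endpoints inclusive, swatch 6 sits at t = (6 − 1)/(8 − 1) = 5/7 ≈ 0.7143.
R = 155 + 0.7143 × (213 − 155) = 196.429 → 196
G = 87 + 0.7143 × (168 − 87) = 144.858 → 145
B = 178 + 0.7143 × (158 − 178) = 163.714 → 164

(196, 145, 164)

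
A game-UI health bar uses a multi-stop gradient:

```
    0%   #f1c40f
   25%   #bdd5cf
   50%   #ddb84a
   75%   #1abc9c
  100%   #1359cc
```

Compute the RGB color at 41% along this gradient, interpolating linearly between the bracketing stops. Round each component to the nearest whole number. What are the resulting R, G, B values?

41% lies between the 25% and 50% stops, so the local fraction is t = (41 − 25)/(50 − 25) = 16/25 ≈ 0.64.
#bdd5cf → (189, 213, 207); #ddb84a → (221, 184, 74).
R = 189 + 0.64 × (221 − 189) = 209.48 → 209
G = 213 + 0.64 × (184 − 213) = 194.44 → 194
B = 207 + 0.64 × (74 − 207) = 121.88 → 122

(209, 194, 122)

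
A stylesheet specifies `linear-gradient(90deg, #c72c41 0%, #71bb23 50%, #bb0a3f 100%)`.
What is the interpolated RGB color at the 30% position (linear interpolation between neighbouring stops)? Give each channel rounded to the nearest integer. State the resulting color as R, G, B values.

(147, 130, 47)

30% lies between the 0% and 50% stops, so the local fraction is t = (30 − 0)/(50 − 0) = 30/50 ≈ 0.6.
#c72c41 → (199, 44, 65); #71bb23 → (113, 187, 35).
R = 199 + 0.6 × (113 − 199) = 147.4 → 147
G = 44 + 0.6 × (187 − 44) = 129.8 → 130
B = 65 + 0.6 × (35 − 65) = 47 → 47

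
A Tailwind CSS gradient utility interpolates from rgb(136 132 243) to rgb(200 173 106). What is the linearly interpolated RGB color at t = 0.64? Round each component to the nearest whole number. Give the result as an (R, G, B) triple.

(177, 158, 155)

R = 136 + 0.64 × (200 − 136) = 136 + 0.64 × 64 = 176.96 → 177
G = 132 + 0.64 × (173 − 132) = 132 + 0.64 × 41 = 158.24 → 158
B = 243 + 0.64 × (106 − 243) = 243 + 0.64 × -137 = 155.32 → 155
So the blended color is (177, 158, 155), about #b19e9b.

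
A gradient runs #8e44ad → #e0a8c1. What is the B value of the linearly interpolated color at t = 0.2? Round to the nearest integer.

177

B₁ = 173 (from #8e44ad), B₂ = 193 (from #e0a8c1).
B = 173 + 0.2 × (193 − 173) = 177 → 177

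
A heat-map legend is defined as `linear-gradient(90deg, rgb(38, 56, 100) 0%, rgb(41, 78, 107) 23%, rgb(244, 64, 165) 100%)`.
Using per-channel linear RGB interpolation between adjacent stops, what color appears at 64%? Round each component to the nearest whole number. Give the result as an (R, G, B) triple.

64% lies between the 23% and 100% stops, so the local fraction is t = (64 − 23)/(100 − 23) = 41/77 ≈ 0.5325.
R = 41 + 0.5325 × (244 − 41) = 149.097 → 149
G = 78 + 0.5325 × (64 − 78) = 70.545 → 71
B = 107 + 0.5325 × (165 − 107) = 137.885 → 138

(149, 71, 138)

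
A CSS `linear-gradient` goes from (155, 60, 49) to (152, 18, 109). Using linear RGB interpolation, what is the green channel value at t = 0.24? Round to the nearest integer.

50

G = 60 + 0.24 × (18 − 60) = 49.92 → 50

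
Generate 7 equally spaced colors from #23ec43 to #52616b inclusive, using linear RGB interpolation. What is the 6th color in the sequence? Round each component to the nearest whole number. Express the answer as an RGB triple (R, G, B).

(74, 120, 100)

With 7 swatches and endpoints inclusive, swatch 6 sits at t = (6 − 1)/(7 − 1) = 5/6 ≈ 0.8333.
#23ec43 → (35, 236, 67); #52616b → (82, 97, 107).
R = 35 + 0.8333 × (82 − 35) = 74.165 → 74
G = 236 + 0.8333 × (97 − 236) = 120.171 → 120
B = 67 + 0.8333 × (107 − 67) = 100.332 → 100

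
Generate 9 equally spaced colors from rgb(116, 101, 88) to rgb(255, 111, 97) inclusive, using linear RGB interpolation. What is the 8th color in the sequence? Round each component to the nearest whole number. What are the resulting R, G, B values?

With 9 swatches and endpoints inclusive, swatch 8 sits at t = (8 − 1)/(9 − 1) = 7/8 ≈ 0.875.
R = 116 + 0.875 × (255 − 116) = 237.625 → 238
G = 101 + 0.875 × (111 − 101) = 109.75 → 110
B = 88 + 0.875 × (97 − 88) = 95.875 → 96

(238, 110, 96)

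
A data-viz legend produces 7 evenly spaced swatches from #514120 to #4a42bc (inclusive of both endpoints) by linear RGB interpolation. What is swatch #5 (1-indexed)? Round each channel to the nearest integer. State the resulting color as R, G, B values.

With 7 swatches and endpoints inclusive, swatch 5 sits at t = (5 − 1)/(7 − 1) = 4/6 ≈ 0.6667.
#514120 → (81, 65, 32); #4a42bc → (74, 66, 188).
R = 81 + 0.6667 × (74 − 81) = 76.333 → 76
G = 65 + 0.6667 × (66 − 65) = 65.667 → 66
B = 32 + 0.6667 × (188 − 32) = 136.005 → 136

(76, 66, 136)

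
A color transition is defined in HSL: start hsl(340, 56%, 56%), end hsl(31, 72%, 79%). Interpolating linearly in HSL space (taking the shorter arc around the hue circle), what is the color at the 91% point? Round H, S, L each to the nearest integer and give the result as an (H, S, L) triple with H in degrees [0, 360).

(26, 71, 77)

Hue: 31 − 340 = -309°, but |-309| > 180 so the shorter arc goes the other way: Δh = -309 + 360 = 51°.
H = 340 + 0.91 × (51) = 386.41 → 386 → 386 mod 360 = 26°
S = 56 + 0.91 × (72 − 56) = 70.56 → 71%
L = 56 + 0.91 × (79 − 56) = 76.93 → 77%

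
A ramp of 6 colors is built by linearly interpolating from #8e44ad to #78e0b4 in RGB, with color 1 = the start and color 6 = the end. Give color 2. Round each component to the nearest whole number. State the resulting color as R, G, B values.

With 6 swatches and endpoints inclusive, swatch 2 sits at t = (2 − 1)/(6 − 1) = 1/5 ≈ 0.2.
#8e44ad → (142, 68, 173); #78e0b4 → (120, 224, 180).
R = 142 + 0.2 × (120 − 142) = 137.6 → 138
G = 68 + 0.2 × (224 − 68) = 99.2 → 99
B = 173 + 0.2 × (180 − 173) = 174.4 → 174

(138, 99, 174)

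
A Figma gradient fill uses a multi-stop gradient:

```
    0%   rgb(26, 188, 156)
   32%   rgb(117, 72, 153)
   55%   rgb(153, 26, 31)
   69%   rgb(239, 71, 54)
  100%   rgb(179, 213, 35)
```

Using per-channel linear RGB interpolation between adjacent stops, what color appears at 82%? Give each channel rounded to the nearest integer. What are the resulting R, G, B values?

(214, 131, 46)

82% lies between the 69% and 100% stops, so the local fraction is t = (82 − 69)/(100 − 69) = 13/31 ≈ 0.4194.
R = 239 + 0.4194 × (179 − 239) = 213.836 → 214
G = 71 + 0.4194 × (213 − 71) = 130.555 → 131
B = 54 + 0.4194 × (35 − 54) = 46.031 → 46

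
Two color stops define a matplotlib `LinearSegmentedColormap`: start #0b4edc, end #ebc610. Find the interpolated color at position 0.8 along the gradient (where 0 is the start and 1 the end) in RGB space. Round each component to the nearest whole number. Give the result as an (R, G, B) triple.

#0b4edc → (11, 78, 220); #ebc610 → (235, 198, 16).
R = 11 + 0.8 × (235 − 11) = 11 + 0.8 × 224 = 190.2 → 190
G = 78 + 0.8 × (198 − 78) = 78 + 0.8 × 120 = 174 → 174
B = 220 + 0.8 × (16 − 220) = 220 + 0.8 × -204 = 56.8 → 57

(190, 174, 57)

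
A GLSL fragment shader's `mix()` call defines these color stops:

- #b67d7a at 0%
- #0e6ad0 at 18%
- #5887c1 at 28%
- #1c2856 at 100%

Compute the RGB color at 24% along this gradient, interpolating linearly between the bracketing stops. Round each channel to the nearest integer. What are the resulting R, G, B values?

(58, 123, 199)

24% lies between the 18% and 28% stops, so the local fraction is t = (24 − 18)/(28 − 18) = 6/10 ≈ 0.6.
#0e6ad0 → (14, 106, 208); #5887c1 → (88, 135, 193).
R = 14 + 0.6 × (88 − 14) = 58.4 → 58
G = 106 + 0.6 × (135 − 106) = 123.4 → 123
B = 208 + 0.6 × (193 − 208) = 199 → 199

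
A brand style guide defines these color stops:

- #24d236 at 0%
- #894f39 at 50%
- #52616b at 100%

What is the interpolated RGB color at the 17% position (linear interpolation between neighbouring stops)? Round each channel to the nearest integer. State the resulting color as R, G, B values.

17% lies between the 0% and 50% stops, so the local fraction is t = (17 − 0)/(50 − 0) = 17/50 ≈ 0.34.
#24d236 → (36, 210, 54); #894f39 → (137, 79, 57).
R = 36 + 0.34 × (137 − 36) = 70.34 → 70
G = 210 + 0.34 × (79 − 210) = 165.46 → 165
B = 54 + 0.34 × (57 − 54) = 55.02 → 55

(70, 165, 55)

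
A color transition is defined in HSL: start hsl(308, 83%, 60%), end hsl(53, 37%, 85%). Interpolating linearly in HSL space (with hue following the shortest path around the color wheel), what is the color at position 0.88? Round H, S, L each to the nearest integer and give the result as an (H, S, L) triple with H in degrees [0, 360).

(40, 43, 82)

Hue: 53 − 308 = -255°, but |-255| > 180 so the shorter arc goes the other way: Δh = -255 + 360 = 105°.
H = 308 + 0.88 × (105) = 400.4 → 400 → 400 mod 360 = 40°
S = 83 + 0.88 × (37 − 83) = 42.52 → 43%
L = 60 + 0.88 × (85 − 60) = 82 → 82%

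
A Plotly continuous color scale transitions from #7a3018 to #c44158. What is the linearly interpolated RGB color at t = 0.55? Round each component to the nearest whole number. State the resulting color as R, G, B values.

#7a3018 → (122, 48, 24); #c44158 → (196, 65, 88).
R = 122 + 0.55 × (196 − 122) = 122 + 0.55 × 74 = 162.7 → 163
G = 48 + 0.55 × (65 − 48) = 48 + 0.55 × 17 = 57.35 → 57
B = 24 + 0.55 × (88 − 24) = 24 + 0.55 × 64 = 59.2 → 59

(163, 57, 59)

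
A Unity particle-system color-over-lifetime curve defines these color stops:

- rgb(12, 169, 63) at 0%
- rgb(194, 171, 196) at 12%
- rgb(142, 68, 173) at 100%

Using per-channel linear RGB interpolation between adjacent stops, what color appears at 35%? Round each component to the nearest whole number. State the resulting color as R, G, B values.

35% lies between the 12% and 100% stops, so the local fraction is t = (35 − 12)/(100 − 12) = 23/88 ≈ 0.2614.
R = 194 + 0.2614 × (142 − 194) = 180.407 → 180
G = 171 + 0.2614 × (68 − 171) = 144.076 → 144
B = 196 + 0.2614 × (173 − 196) = 189.988 → 190

(180, 144, 190)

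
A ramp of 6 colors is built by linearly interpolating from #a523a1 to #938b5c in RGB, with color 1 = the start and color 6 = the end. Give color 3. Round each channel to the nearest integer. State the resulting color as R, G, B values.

(158, 77, 133)

With 6 swatches and endpoints inclusive, swatch 3 sits at t = (3 − 1)/(6 − 1) = 2/5 ≈ 0.4.
#a523a1 → (165, 35, 161); #938b5c → (147, 139, 92).
R = 165 + 0.4 × (147 − 165) = 157.8 → 158
G = 35 + 0.4 × (139 − 35) = 76.6 → 77
B = 161 + 0.4 × (92 − 161) = 133.4 → 133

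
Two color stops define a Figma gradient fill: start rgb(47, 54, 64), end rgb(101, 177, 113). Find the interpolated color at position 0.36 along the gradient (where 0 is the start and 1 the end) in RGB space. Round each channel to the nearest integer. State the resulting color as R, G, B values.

(66, 98, 82)

R = 47 + 0.36 × (101 − 47) = 47 + 0.36 × 54 = 66.44 → 66
G = 54 + 0.36 × (177 − 54) = 54 + 0.36 × 123 = 98.28 → 98
B = 64 + 0.36 × (113 − 64) = 64 + 0.36 × 49 = 81.64 → 82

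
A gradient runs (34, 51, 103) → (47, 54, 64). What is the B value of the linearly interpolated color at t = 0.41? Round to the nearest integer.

B = 103 + 0.41 × (64 − 103) = 87.01 → 87

87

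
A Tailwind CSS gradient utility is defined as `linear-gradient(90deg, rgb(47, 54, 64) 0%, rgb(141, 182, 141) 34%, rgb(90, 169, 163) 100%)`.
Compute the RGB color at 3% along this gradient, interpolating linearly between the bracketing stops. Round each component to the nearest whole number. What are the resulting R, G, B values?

3% lies between the 0% and 34% stops, so the local fraction is t = (3 − 0)/(34 − 0) = 3/34 ≈ 0.0882.
R = 47 + 0.0882 × (141 − 47) = 55.291 → 55
G = 54 + 0.0882 × (182 − 54) = 65.29 → 65
B = 64 + 0.0882 × (141 − 64) = 70.791 → 71

(55, 65, 71)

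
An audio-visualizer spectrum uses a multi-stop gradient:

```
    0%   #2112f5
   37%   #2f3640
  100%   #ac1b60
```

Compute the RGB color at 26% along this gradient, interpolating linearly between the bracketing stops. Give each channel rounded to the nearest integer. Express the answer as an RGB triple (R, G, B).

(43, 43, 118)

26% lies between the 0% and 37% stops, so the local fraction is t = (26 − 0)/(37 − 0) = 26/37 ≈ 0.7027.
#2112f5 → (33, 18, 245); #2f3640 → (47, 54, 64).
R = 33 + 0.7027 × (47 − 33) = 42.838 → 43
G = 18 + 0.7027 × (54 − 18) = 43.297 → 43
B = 245 + 0.7027 × (64 − 245) = 117.811 → 118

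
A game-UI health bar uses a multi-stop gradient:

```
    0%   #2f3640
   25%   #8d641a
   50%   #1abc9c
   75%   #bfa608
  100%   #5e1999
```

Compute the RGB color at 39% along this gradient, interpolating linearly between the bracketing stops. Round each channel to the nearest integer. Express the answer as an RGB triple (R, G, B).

39% lies between the 25% and 50% stops, so the local fraction is t = (39 − 25)/(50 − 25) = 14/25 ≈ 0.56.
#8d641a → (141, 100, 26); #1abc9c → (26, 188, 156).
R = 141 + 0.56 × (26 − 141) = 76.6 → 77
G = 100 + 0.56 × (188 − 100) = 149.28 → 149
B = 26 + 0.56 × (156 − 26) = 98.8 → 99

(77, 149, 99)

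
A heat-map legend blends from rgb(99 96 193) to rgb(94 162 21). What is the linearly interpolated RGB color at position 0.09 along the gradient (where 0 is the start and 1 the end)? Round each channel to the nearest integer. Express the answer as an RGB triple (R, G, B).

(99, 102, 178)

R = 99 + 0.09 × (94 − 99) = 99 + 0.09 × -5 = 98.55 → 99
G = 96 + 0.09 × (162 − 96) = 96 + 0.09 × 66 = 101.94 → 102
B = 193 + 0.09 × (21 − 193) = 193 + 0.09 × -172 = 177.52 → 178
So the blended color is (99, 102, 178), about #6366b2.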